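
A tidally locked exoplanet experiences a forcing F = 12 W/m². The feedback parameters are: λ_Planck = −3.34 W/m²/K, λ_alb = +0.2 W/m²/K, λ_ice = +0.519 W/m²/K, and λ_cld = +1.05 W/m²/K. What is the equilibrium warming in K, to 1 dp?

Net feedback parameter λ = (−3.34) + (+0.2) + (+0.519) + (+1.05) = -1.571 W/m²/K.
ΔT = −F/λ = −12/(-1.571) = 7.6 K.

7.6 K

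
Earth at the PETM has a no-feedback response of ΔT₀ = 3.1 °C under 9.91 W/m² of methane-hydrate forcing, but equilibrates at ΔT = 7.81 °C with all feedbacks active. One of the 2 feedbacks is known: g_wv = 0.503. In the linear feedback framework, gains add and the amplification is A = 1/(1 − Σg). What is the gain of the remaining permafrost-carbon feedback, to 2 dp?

Amplification A = ΔT/ΔT₀ = 7.81/3.1 = 2.519.
Total gain g = 1 − 1/A = 1 − 1/2.519 = 0.603.
The known gain is 0.503.
g_pf = 0.603 − 0.503 = 0.10.

0.10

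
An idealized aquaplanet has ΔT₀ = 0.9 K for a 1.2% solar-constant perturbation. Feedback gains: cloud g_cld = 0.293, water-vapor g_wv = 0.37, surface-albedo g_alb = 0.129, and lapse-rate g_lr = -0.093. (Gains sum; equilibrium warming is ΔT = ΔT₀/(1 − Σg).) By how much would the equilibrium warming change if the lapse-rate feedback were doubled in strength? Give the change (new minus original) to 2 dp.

Original: g = 0.699, ΔT = 0.9/(1−0.699) = 2.9900 K.
With doubled lapse-rate: g' = 0.606, ΔT' = 0.9/(1−0.606) = 2.2843 K.
Change = 2.2843 − 2.9900 = -0.71 K.

-0.71 K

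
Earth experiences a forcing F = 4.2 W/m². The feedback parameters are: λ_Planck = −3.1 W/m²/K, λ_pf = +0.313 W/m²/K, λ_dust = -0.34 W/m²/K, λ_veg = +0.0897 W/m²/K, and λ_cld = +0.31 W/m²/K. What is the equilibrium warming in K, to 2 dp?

1.54 K

Net feedback parameter λ = (−3.1) + (+0.313) + (-0.34) + (+0.0897) + (+0.31) = -2.7273 W/m²/K.
ΔT = −F/λ = −4.2/(-2.7273) = 1.54 K.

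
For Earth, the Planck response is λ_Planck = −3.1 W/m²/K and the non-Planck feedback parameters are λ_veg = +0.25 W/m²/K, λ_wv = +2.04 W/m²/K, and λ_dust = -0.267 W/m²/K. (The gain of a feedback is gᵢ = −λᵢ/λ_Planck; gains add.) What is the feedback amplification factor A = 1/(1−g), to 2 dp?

Convert to gains: g_veg = 0.25/3.1 = 0.08065; g_wv = 2.04/3.1 = 0.6581; g_dust = -0.267/3.1 = -0.08613.
Total gain g = 0.65262.
A = 1/(1 − 0.65262) = 2.88.

2.88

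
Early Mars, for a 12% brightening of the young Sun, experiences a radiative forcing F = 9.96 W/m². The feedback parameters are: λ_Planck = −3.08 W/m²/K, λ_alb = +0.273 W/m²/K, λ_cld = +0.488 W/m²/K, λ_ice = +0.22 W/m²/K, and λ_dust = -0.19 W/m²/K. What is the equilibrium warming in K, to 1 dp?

4.4 K

Net feedback parameter λ = (−3.08) + (+0.273) + (+0.488) + (+0.22) + (-0.19) = -2.289 W/m²/K.
ΔT = −F/λ = −9.96/(-2.289) = 4.4 K.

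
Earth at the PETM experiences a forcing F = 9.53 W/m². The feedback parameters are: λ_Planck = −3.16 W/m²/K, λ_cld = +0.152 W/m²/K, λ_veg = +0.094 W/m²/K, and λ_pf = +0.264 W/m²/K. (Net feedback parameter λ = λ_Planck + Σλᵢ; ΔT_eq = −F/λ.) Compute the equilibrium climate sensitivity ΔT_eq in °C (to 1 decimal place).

Net feedback parameter λ = (−3.16) + (+0.152) + (+0.094) + (+0.264) = -2.65 W/m²/K.
ΔT = −F/λ = −9.53/(-2.65) = 3.6 °C.

3.6 °C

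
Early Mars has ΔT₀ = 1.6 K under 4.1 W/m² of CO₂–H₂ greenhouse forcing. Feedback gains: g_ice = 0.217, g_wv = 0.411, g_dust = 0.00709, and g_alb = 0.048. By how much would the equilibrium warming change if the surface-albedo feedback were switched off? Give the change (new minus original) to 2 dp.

Original: g = 0.68309, ΔT = 1.6/(1−0.68309) = 5.0488 K.
Without surface-albedo: g' = 0.63509, ΔT' = 1.6/(1−0.63509) = 4.3846 K.
Change = 4.3846 − 5.0488 = -0.66 K.

-0.66 K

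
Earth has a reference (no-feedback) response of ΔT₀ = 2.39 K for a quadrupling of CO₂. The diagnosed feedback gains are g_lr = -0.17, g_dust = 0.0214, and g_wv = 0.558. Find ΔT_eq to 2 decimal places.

Total gain g = -0.17 + 0.0214 + 0.558 = 0.4094.
Amplification A = 1/(1 − 0.4094) = 1.693.
ΔT = 2.39 × 1.693 = 4.05 K.

4.05 K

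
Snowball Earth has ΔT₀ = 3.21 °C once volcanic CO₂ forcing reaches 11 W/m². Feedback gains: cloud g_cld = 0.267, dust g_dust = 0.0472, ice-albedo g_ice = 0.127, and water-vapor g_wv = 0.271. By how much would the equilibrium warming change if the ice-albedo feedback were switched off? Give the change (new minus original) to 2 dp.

Original: g = 0.7122, ΔT = 3.21/(1−0.7122) = 11.1536 °C.
Without ice-albedo: g' = 0.5852, ΔT' = 3.21/(1−0.5852) = 7.7387 °C.
Change = 7.7387 − 11.1536 = -3.41 °C.

-3.41 °C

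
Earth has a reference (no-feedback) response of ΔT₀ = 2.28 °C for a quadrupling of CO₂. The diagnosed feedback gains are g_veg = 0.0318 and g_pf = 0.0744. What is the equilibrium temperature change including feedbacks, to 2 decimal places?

Total gain g = 0.0318 + 0.0744 = 0.1062.
Amplification A = 1/(1 − 0.1062) = 1.119.
ΔT = 2.28 × 1.119 = 2.55 °C.

2.55 °C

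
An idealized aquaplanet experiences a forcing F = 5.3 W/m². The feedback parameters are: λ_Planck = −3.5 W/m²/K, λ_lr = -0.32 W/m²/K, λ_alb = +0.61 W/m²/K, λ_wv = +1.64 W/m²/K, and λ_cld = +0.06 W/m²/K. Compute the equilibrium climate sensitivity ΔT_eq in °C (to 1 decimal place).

Net feedback parameter λ = (−3.5) + (-0.32) + (+0.61) + (+1.64) + (+0.06) = -1.51 W/m²/K.
ΔT = −F/λ = −5.3/(-1.51) = 3.5 °C.

3.5 °C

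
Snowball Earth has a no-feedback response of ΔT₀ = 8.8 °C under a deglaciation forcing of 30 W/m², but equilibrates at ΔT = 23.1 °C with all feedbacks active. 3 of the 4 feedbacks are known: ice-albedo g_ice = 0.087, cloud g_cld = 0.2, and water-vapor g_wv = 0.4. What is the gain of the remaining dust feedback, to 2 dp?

-0.07

Amplification A = ΔT/ΔT₀ = 23.1/8.8 = 2.625.
Total gain g = 1 − 1/A = 1 − 1/2.625 = 0.619.
Known gains sum to 0.087 + 0.2 + 0.4 = 0.687.
g_dust = 0.619 − 0.687 = -0.07.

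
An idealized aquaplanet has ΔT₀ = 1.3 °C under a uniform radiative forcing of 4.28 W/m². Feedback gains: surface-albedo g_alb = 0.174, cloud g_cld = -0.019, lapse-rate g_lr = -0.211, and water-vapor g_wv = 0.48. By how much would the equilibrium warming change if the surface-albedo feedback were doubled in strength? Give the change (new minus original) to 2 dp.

0.98 °C

Original: g = 0.424, ΔT = 1.3/(1−0.424) = 2.2569 °C.
With doubled surface-albedo: g' = 0.598, ΔT' = 1.3/(1−0.598) = 3.2338 °C.
Change = 3.2338 − 2.2569 = 0.98 °C.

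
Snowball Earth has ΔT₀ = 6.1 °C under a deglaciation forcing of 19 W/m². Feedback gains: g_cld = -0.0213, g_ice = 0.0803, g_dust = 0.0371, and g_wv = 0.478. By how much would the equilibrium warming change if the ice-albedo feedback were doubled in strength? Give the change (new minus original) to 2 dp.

3.33 °C

Original: g = 0.5741, ΔT = 6.1/(1−0.5741) = 14.3226 °C.
With doubled ice-albedo: g' = 0.6544, ΔT' = 6.1/(1−0.6544) = 17.6505 °C.
Change = 17.6505 − 14.3226 = 3.33 °C.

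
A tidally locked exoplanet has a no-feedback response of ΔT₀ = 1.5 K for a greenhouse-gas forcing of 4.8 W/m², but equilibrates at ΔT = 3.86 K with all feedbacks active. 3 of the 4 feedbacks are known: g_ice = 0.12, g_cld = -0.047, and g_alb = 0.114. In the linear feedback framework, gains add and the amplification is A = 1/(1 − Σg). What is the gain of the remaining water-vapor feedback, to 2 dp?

0.42

Amplification A = ΔT/ΔT₀ = 3.86/1.5 = 2.573.
Total gain g = 1 − 1/A = 1 − 1/2.573 = 0.6113.
Known gains sum to 0.12 − 0.047 + 0.114 = 0.187.
g_wv = 0.6113 − 0.187 = 0.42.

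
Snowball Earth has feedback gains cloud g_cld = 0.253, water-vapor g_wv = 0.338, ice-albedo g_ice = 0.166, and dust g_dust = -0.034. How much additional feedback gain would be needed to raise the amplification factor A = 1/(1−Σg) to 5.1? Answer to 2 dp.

Current total gain = 0.723.
Target gain for A = 5.1: g* = 1 − 1/5.1 = 0.8039.
Additional gain needed = 0.8039 − 0.723 = 0.08.

0.08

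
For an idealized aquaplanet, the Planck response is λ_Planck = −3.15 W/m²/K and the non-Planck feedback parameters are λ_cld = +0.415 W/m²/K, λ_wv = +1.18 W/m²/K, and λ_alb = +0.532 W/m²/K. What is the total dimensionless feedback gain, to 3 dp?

Convert to gains: g_cld = 0.415/3.15 = 0.1317; g_wv = 1.18/3.15 = 0.3746; g_alb = 0.532/3.15 = 0.1689.
Total gain g = 0.6752.

0.675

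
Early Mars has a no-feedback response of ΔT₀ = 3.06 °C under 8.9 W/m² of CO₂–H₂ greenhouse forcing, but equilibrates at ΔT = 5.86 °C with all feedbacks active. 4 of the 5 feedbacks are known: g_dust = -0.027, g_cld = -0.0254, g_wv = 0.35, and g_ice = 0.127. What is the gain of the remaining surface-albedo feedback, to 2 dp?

0.05

Amplification A = ΔT/ΔT₀ = 5.86/3.06 = 1.915.
Total gain g = 1 − 1/A = 1 − 1/1.915 = 0.4778.
Known gains sum to -0.027 − 0.0254 + 0.35 + 0.127 = 0.4246.
g_alb = 0.4778 − 0.4246 = 0.05.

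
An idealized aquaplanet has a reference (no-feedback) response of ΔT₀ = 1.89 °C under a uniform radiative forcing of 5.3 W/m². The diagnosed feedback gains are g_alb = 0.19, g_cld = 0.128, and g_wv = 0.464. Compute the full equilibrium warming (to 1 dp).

Total gain g = 0.19 + 0.128 + 0.464 = 0.782.
Amplification A = 1/(1 − 0.782) = 4.587.
ΔT = 1.89 × 4.587 = 8.7 °C.

8.7 °C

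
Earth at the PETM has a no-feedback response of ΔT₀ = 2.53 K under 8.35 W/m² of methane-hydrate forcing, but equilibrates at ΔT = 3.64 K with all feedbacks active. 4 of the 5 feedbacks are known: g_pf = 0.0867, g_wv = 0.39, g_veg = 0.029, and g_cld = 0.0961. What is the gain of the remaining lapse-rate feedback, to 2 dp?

Amplification A = ΔT/ΔT₀ = 3.64/2.53 = 1.439.
Total gain g = 1 − 1/A = 1 − 1/1.439 = 0.3051.
Known gains sum to 0.0867 + 0.39 + 0.029 + 0.0961 = 0.6018.
g_lr = 0.3051 − 0.6018 = -0.30.

-0.30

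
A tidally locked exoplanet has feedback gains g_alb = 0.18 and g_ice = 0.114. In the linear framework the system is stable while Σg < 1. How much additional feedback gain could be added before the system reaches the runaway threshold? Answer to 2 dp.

0.71

Current total gain = 0.18 + 0.114 = 0.294.
Margin to runaway = 1 − 0.294 = 0.71.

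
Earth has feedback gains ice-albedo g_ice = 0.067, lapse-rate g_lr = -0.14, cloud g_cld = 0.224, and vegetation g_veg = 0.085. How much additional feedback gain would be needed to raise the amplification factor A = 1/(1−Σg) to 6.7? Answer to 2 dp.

Current total gain = 0.236.
Target gain for A = 6.7: g* = 1 − 1/6.7 = 0.8507.
Additional gain needed = 0.8507 − 0.236 = 0.61.

0.61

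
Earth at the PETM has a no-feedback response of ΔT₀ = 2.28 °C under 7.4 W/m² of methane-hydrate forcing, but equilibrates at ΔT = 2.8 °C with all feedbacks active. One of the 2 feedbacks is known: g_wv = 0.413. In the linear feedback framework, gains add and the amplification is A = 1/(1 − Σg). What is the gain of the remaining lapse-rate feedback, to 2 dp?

Amplification A = ΔT/ΔT₀ = 2.8/2.28 = 1.228.
Total gain g = 1 − 1/A = 1 − 1/1.228 = 0.1857.
The known gain is 0.413.
g_lr = 0.1857 − 0.413 = -0.23.

-0.23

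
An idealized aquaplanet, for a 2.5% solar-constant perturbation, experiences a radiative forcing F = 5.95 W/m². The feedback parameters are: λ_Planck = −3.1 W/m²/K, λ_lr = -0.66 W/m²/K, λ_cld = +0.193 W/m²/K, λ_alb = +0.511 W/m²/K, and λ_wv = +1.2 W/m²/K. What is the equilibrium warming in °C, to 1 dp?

3.2 °C

Net feedback parameter λ = (−3.1) + (-0.66) + (+0.193) + (+0.511) + (+1.2) = -1.856 W/m²/K.
ΔT = −F/λ = −5.95/(-1.856) = 3.2 °C.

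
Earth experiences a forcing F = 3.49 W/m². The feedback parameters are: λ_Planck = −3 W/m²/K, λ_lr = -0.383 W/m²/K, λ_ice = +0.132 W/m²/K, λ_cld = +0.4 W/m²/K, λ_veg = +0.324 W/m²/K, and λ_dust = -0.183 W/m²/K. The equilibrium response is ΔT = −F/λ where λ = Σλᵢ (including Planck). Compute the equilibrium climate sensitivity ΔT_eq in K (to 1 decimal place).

Net feedback parameter λ = (−3) + (-0.383) + (+0.132) + (+0.4) + (+0.324) + (-0.183) = -2.71 W/m²/K.
ΔT = −F/λ = −3.49/(-2.71) = 1.3 K.

1.3 K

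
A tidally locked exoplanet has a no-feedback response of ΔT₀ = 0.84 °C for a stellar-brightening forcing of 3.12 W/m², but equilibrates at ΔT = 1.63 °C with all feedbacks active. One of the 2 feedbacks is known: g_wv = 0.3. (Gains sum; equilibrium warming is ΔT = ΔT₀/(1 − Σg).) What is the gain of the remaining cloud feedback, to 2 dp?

Amplification A = ΔT/ΔT₀ = 1.63/0.84 = 1.94.
Total gain g = 1 − 1/A = 1 − 1/1.94 = 0.4845.
The known gain is 0.3.
g_cld = 0.4845 − 0.3 = 0.18.

0.18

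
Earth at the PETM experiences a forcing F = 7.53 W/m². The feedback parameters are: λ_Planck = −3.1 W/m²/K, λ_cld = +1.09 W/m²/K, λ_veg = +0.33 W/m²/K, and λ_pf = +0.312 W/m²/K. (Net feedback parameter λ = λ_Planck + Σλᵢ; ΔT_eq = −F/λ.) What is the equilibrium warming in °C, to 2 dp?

5.50 °C

Net feedback parameter λ = (−3.1) + (+1.09) + (+0.33) + (+0.312) = -1.368 W/m²/K.
ΔT = −F/λ = −7.53/(-1.368) = 5.50 °C.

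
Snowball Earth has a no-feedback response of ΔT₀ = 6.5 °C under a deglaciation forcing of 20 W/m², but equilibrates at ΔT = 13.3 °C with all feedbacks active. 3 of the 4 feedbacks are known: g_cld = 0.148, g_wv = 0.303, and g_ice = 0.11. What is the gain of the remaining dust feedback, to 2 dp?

-0.05

Amplification A = ΔT/ΔT₀ = 13.3/6.5 = 2.046.
Total gain g = 1 − 1/A = 1 − 1/2.046 = 0.5112.
Known gains sum to 0.148 + 0.303 + 0.11 = 0.561.
g_dust = 0.5112 − 0.561 = -0.05.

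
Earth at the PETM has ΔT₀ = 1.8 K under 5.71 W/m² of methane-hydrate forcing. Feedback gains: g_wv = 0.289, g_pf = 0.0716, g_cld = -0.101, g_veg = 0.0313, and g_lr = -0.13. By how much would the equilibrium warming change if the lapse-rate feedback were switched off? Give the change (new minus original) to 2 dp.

Original: g = 0.1609, ΔT = 1.8/(1−0.1609) = 2.1452 K.
Without lapse-rate: g' = 0.2909, ΔT' = 1.8/(1−0.2909) = 2.5384 K.
Change = 2.5384 − 2.1452 = 0.39 K.

0.39 K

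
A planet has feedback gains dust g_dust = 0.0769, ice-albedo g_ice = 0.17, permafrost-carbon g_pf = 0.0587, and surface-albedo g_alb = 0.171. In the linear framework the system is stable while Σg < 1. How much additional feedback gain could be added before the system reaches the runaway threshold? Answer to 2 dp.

0.52

Current total gain = 0.0769 + 0.17 + 0.0587 + 0.171 = 0.4766.
Margin to runaway = 1 − 0.4766 = 0.52.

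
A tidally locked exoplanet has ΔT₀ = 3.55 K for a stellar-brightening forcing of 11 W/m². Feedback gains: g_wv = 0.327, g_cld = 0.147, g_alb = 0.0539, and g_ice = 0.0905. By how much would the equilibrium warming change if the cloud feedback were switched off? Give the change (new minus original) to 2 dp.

-2.59 K

Original: g = 0.6184, ΔT = 3.55/(1−0.6184) = 9.3029 K.
Without cloud: g' = 0.4714, ΔT' = 3.55/(1−0.4714) = 6.7159 K.
Change = 6.7159 − 9.3029 = -2.59 K.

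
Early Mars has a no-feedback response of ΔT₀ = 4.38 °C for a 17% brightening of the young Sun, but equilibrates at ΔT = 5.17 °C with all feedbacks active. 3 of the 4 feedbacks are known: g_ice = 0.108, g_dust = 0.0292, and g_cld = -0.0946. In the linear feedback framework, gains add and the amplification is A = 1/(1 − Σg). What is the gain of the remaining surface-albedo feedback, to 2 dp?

Amplification A = ΔT/ΔT₀ = 5.17/4.38 = 1.18.
Total gain g = 1 − 1/A = 1 − 1/1.18 = 0.1525.
Known gains sum to 0.108 + 0.0292 − 0.0946 = 0.0426.
g_alb = 0.1525 − 0.0426 = 0.11.

0.11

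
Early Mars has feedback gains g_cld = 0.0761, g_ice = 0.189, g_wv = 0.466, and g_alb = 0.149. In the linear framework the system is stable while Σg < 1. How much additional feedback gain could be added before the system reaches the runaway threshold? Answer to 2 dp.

Current total gain = 0.0761 + 0.189 + 0.466 + 0.149 = 0.8801.
Margin to runaway = 1 − 0.8801 = 0.12.

0.12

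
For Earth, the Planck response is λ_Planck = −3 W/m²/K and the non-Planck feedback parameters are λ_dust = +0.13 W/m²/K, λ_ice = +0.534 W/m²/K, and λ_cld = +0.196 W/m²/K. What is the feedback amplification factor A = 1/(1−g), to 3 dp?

Convert to gains: g_dust = 0.13/3 = 0.04333; g_ice = 0.534/3 = 0.178; g_cld = 0.196/3 = 0.06533.
Total gain g = 0.28666.
A = 1/(1 − 0.28666) = 1.402.

1.402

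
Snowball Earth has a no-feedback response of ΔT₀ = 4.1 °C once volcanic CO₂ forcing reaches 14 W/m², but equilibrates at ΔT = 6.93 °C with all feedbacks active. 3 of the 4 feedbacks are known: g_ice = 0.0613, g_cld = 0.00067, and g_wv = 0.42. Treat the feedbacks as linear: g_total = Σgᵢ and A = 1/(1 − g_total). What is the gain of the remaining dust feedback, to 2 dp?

Amplification A = ΔT/ΔT₀ = 6.93/4.1 = 1.69.
Total gain g = 1 − 1/A = 1 − 1/1.69 = 0.4083.
Known gains sum to 0.0613 + 0.00067 + 0.42 = 0.48197.
g_dust = 0.4083 − 0.48197 = -0.07.

-0.07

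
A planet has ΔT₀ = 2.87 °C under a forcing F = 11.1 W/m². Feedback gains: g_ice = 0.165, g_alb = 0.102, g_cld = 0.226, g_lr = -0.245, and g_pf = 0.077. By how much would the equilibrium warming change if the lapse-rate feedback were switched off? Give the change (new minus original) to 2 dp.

Original: g = 0.325, ΔT = 2.87/(1−0.325) = 4.2519 °C.
Without lapse-rate: g' = 0.57, ΔT' = 2.87/(1−0.57) = 6.6744 °C.
Change = 6.6744 − 4.2519 = 2.42 °C.

2.42 °C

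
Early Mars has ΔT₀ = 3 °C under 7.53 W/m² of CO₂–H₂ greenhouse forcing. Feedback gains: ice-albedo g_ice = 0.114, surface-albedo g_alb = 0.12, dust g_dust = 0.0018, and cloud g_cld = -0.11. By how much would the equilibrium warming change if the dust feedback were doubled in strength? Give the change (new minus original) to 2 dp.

0.01 °C

Original: g = 0.1258, ΔT = 3/(1−0.1258) = 3.4317 °C.
With doubled dust: g' = 0.1276, ΔT' = 3/(1−0.1276) = 3.4388 °C.
Change = 3.4388 − 3.4317 = 0.01 °C.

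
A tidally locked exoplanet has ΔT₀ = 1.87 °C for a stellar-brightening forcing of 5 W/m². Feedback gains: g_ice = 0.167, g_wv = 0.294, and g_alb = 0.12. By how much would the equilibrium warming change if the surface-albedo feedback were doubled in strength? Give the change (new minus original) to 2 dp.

1.79 °C

Original: g = 0.581, ΔT = 1.87/(1−0.581) = 4.4630 °C.
With doubled surface-albedo: g' = 0.701, ΔT' = 1.87/(1−0.701) = 6.2542 °C.
Change = 6.2542 − 4.4630 = 1.79 °C.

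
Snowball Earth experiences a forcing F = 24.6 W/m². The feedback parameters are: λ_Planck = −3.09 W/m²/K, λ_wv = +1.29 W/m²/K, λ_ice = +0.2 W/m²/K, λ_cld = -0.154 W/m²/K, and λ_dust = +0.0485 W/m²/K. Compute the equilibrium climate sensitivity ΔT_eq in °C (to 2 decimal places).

14.42 °C

Net feedback parameter λ = (−3.09) + (+1.29) + (+0.2) + (-0.154) + (+0.0485) = -1.7055 W/m²/K.
ΔT = −F/λ = −24.6/(-1.7055) = 14.42 °C.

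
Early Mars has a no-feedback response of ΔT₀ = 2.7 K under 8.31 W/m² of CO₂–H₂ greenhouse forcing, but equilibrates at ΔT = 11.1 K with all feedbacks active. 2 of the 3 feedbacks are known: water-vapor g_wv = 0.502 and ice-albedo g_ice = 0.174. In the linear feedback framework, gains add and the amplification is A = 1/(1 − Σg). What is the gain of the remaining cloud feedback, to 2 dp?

Amplification A = ΔT/ΔT₀ = 11.1/2.7 = 4.111.
Total gain g = 1 − 1/A = 1 − 1/4.111 = 0.7568.
Known gains sum to 0.502 + 0.174 = 0.676.
g_cld = 0.7568 − 0.676 = 0.08.

0.08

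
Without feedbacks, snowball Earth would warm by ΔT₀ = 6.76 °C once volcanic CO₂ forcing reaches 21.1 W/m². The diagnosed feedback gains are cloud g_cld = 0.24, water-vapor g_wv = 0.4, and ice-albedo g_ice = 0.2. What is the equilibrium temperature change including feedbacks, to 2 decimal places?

42.25 °C

Total gain g = 0.24 + 0.4 + 0.2 = 0.84.
Amplification A = 1/(1 − 0.84) = 6.25.
ΔT = 6.76 × 6.25 = 42.25 °C.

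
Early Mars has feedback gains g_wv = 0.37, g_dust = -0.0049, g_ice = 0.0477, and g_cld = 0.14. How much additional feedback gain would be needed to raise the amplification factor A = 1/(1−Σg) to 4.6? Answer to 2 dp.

Current total gain = 0.5528.
Target gain for A = 4.6: g* = 1 − 1/4.6 = 0.7826.
Additional gain needed = 0.7826 − 0.5528 = 0.23.

0.23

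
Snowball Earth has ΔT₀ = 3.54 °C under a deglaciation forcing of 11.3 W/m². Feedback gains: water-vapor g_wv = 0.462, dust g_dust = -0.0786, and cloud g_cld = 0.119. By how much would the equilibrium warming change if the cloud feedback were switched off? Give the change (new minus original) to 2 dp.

-1.37 °C

Original: g = 0.5024, ΔT = 3.54/(1−0.5024) = 7.1141 °C.
Without cloud: g' = 0.3834, ΔT' = 3.54/(1−0.3834) = 5.7412 °C.
Change = 5.7412 − 7.1141 = -1.37 °C.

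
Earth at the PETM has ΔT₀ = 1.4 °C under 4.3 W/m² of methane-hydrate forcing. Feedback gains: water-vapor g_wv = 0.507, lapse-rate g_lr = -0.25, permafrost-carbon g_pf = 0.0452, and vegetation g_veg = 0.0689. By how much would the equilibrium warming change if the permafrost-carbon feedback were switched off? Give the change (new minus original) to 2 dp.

Original: g = 0.3711, ΔT = 1.4/(1−0.3711) = 2.2261 °C.
Without permafrost-carbon: g' = 0.3259, ΔT' = 1.4/(1−0.3259) = 2.0768 °C.
Change = 2.0768 − 2.2261 = -0.15 °C.

-0.15 °C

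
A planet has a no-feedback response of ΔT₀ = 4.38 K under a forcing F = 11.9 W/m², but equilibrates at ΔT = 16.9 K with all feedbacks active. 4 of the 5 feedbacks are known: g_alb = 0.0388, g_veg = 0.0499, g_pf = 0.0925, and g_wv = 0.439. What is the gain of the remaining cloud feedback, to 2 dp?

0.12

Amplification A = ΔT/ΔT₀ = 16.9/4.38 = 3.858.
Total gain g = 1 − 1/A = 1 − 1/3.858 = 0.7408.
Known gains sum to 0.0388 + 0.0499 + 0.0925 + 0.439 = 0.6202.
g_cld = 0.7408 − 0.6202 = 0.12.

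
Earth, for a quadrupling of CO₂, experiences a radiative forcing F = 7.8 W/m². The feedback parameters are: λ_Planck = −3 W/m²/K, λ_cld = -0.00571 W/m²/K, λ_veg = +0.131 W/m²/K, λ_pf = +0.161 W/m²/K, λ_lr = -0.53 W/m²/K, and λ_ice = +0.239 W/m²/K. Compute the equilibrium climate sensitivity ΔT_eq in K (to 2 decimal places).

2.60 K

Net feedback parameter λ = (−3) + (-0.00571) + (+0.131) + (+0.161) + (-0.53) + (+0.239) = -3.00471 W/m²/K.
ΔT = −F/λ = −7.8/(-3.00471) = 2.60 K.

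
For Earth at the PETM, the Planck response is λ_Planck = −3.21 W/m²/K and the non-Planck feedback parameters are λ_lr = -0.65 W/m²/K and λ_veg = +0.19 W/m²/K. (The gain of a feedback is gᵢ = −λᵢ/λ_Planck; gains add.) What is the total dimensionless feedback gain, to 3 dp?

-0.143

Convert to gains: g_lr = -0.65/3.21 = -0.2025; g_veg = 0.19/3.21 = 0.05919.
Total gain g = -0.14331.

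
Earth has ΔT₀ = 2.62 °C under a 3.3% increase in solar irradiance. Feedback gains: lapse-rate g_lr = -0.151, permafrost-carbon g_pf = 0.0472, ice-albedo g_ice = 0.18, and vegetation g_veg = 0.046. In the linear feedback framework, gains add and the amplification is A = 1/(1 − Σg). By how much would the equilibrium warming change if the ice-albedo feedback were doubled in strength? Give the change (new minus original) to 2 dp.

Original: g = 0.1222, ΔT = 2.62/(1−0.1222) = 2.9847 °C.
With doubled ice-albedo: g' = 0.3022, ΔT' = 2.62/(1−0.3022) = 3.7547 °C.
Change = 3.7547 − 2.9847 = 0.77 °C.

0.77 °C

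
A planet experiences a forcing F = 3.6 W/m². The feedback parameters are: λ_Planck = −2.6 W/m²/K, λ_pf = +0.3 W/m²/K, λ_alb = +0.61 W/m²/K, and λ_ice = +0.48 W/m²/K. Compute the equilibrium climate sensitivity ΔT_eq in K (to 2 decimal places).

2.98 K

Net feedback parameter λ = (−2.6) + (+0.3) + (+0.61) + (+0.48) = -1.21 W/m²/K.
ΔT = −F/λ = −3.6/(-1.21) = 2.98 K.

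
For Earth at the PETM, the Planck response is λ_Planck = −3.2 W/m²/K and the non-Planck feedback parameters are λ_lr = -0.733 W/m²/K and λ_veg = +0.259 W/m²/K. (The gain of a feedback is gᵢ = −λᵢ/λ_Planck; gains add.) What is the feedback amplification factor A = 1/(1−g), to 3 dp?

0.871

Convert to gains: g_lr = -0.733/3.2 = -0.2291; g_veg = 0.259/3.2 = 0.08094.
Total gain g = -0.14816.
A = 1/(1 + 0.14816) = 0.871.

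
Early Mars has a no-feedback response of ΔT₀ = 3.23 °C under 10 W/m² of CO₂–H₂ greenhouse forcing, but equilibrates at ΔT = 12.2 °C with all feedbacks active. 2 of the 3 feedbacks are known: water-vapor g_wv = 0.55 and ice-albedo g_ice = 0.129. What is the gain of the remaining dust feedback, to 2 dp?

0.06

Amplification A = ΔT/ΔT₀ = 12.2/3.23 = 3.777.
Total gain g = 1 − 1/A = 1 − 1/3.777 = 0.7352.
Known gains sum to 0.55 + 0.129 = 0.679.
g_dust = 0.7352 − 0.679 = 0.06.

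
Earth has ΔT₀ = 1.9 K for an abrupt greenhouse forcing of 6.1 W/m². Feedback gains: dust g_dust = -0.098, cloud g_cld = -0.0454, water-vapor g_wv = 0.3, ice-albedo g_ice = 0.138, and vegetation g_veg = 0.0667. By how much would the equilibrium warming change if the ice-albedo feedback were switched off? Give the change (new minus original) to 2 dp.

Original: g = 0.3613, ΔT = 1.9/(1−0.3613) = 2.9748 K.
Without ice-albedo: g' = 0.2233, ΔT' = 1.9/(1−0.2233) = 2.4462 K.
Change = 2.4462 − 2.9748 = -0.53 K.

-0.53 K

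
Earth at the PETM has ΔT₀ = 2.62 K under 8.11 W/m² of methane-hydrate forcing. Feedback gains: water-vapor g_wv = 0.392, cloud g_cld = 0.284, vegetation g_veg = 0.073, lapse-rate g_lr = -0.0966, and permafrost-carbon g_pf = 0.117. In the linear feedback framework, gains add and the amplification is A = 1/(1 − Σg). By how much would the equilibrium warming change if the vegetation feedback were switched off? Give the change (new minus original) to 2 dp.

-2.73 K

Original: g = 0.7694, ΔT = 2.62/(1−0.7694) = 11.3617 K.
Without vegetation: g' = 0.6964, ΔT' = 2.62/(1−0.6964) = 8.6298 K.
Change = 8.6298 − 11.3617 = -2.73 K.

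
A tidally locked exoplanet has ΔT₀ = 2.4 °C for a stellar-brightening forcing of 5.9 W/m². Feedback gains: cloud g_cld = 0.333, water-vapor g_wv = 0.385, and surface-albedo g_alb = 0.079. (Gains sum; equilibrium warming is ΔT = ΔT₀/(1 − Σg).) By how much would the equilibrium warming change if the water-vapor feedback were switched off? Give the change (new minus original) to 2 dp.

-7.74 °C

Original: g = 0.797, ΔT = 2.4/(1−0.797) = 11.8227 °C.
Without water-vapor: g' = 0.412, ΔT' = 2.4/(1−0.412) = 4.0816 °C.
Change = 4.0816 − 11.8227 = -7.74 °C.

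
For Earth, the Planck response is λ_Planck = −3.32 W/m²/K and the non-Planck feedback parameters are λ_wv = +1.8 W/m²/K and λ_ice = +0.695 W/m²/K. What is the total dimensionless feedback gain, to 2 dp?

0.75

Convert to gains: g_wv = 1.8/3.32 = 0.5422; g_ice = 0.695/3.32 = 0.2093.
Total gain g = 0.7515.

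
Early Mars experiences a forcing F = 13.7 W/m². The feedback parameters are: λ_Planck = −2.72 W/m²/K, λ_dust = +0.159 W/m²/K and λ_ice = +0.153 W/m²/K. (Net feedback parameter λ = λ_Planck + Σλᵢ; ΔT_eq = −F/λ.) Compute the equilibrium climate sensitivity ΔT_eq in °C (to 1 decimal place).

Net feedback parameter λ = (−2.72) + (+0.159) + (+0.153) = -2.408 W/m²/K.
ΔT = −F/λ = −13.7/(-2.408) = 5.7 °C.

5.7 °C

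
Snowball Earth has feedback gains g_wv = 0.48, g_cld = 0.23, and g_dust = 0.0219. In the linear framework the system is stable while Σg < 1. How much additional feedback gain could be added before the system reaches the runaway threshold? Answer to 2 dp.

0.27

Current total gain = 0.48 + 0.23 + 0.0219 = 0.7319.
Margin to runaway = 1 − 0.7319 = 0.27.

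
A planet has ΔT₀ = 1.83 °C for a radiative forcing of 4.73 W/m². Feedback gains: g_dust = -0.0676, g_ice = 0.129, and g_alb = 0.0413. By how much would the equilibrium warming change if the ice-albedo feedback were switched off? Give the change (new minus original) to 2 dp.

Original: g = 0.1027, ΔT = 1.83/(1−0.1027) = 2.0395 °C.
Without ice-albedo: g' = -0.0263, ΔT' = 1.83/(1+0.0263) = 1.7831 °C.
Change = 1.7831 − 2.0395 = -0.26 °C.

-0.26 °C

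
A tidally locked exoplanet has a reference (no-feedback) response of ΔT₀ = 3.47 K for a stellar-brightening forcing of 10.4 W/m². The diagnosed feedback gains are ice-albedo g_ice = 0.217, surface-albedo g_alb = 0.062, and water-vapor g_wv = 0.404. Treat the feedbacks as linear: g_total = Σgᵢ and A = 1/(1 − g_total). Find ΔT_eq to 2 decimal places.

10.95 K

Total gain g = 0.217 + 0.062 + 0.404 = 0.683.
Amplification A = 1/(1 − 0.683) = 3.155.
ΔT = 3.47 × 3.155 = 10.95 K.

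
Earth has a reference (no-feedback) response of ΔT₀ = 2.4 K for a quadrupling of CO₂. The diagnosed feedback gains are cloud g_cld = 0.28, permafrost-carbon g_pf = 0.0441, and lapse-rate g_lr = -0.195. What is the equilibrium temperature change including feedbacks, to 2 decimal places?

Total gain g = 0.28 + 0.0441 − 0.195 = 0.1291.
Amplification A = 1/(1 − 0.1291) = 1.148.
ΔT = 2.4 × 1.148 = 2.76 K.

2.76 K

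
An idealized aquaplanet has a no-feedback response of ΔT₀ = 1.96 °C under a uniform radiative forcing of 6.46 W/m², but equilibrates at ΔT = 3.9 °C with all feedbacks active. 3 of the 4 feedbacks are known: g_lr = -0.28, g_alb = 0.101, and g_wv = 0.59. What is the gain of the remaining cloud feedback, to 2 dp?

Amplification A = ΔT/ΔT₀ = 3.9/1.96 = 1.99.
Total gain g = 1 − 1/A = 1 − 1/1.99 = 0.4975.
Known gains sum to -0.28 + 0.101 + 0.59 = 0.411.
g_cld = 0.4975 − 0.411 = 0.09.

0.09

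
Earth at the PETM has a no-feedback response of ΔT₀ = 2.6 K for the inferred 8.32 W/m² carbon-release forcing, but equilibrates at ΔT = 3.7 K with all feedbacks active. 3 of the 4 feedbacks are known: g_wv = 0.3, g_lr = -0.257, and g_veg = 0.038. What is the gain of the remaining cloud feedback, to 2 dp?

0.22

Amplification A = ΔT/ΔT₀ = 3.7/2.6 = 1.423.
Total gain g = 1 − 1/A = 1 − 1/1.423 = 0.2973.
Known gains sum to 0.3 − 0.257 + 0.038 = 0.081.
g_cld = 0.2973 − 0.081 = 0.22.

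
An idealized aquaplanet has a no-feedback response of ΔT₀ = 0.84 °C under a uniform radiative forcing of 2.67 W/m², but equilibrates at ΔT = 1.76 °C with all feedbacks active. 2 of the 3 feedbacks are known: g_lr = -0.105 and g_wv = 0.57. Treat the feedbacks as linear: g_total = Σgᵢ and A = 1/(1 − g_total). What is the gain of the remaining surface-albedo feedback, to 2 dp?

Amplification A = ΔT/ΔT₀ = 1.76/0.84 = 2.095.
Total gain g = 1 − 1/A = 1 − 1/2.095 = 0.5227.
Known gains sum to -0.105 + 0.57 = 0.465.
g_alb = 0.5227 − 0.465 = 0.06.

0.06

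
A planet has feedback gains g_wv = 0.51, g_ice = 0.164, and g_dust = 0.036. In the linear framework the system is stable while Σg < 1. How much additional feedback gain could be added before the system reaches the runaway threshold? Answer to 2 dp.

Current total gain = 0.51 + 0.164 + 0.036 = 0.71.
Margin to runaway = 1 − 0.71 = 0.29.

0.29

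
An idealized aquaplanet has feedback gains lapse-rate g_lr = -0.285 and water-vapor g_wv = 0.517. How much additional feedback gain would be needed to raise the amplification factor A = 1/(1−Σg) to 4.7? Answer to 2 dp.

Current total gain = 0.232.
Target gain for A = 4.7: g* = 1 − 1/4.7 = 0.7872.
Additional gain needed = 0.7872 − 0.232 = 0.56.

0.56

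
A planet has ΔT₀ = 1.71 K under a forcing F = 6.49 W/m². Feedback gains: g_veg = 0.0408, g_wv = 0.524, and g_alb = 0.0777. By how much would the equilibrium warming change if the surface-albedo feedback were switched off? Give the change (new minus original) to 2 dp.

Original: g = 0.6425, ΔT = 1.71/(1−0.6425) = 4.7832 K.
Without surface-albedo: g' = 0.5648, ΔT' = 1.71/(1−0.5648) = 3.9292 K.
Change = 3.9292 − 4.7832 = -0.85 K.

-0.85 K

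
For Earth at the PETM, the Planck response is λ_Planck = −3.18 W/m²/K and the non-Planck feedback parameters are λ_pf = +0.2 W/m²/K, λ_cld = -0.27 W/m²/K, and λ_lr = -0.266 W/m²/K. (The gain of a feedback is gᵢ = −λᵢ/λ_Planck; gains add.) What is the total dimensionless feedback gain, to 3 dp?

-0.106

Convert to gains: g_pf = 0.2/3.18 = 0.06289; g_cld = -0.27/3.18 = -0.08491; g_lr = -0.266/3.18 = -0.08365.
Total gain g = -0.10567.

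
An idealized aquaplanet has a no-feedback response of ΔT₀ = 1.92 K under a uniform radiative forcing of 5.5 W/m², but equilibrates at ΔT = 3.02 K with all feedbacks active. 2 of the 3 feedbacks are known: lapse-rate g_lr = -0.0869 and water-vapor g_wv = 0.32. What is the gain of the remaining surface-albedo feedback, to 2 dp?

0.13

Amplification A = ΔT/ΔT₀ = 3.02/1.92 = 1.573.
Total gain g = 1 − 1/A = 1 − 1/1.573 = 0.3643.
Known gains sum to -0.0869 + 0.32 = 0.2331.
g_alb = 0.3643 − 0.2331 = 0.13.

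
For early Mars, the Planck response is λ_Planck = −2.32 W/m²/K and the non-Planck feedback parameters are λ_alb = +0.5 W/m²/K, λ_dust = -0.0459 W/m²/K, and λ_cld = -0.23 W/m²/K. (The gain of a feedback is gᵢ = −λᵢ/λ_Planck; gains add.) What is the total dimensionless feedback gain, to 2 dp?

Convert to gains: g_alb = 0.5/2.32 = 0.2155; g_dust = -0.0459/2.32 = -0.01978; g_cld = -0.23/2.32 = -0.09914.
Total gain g = 0.09658.

0.10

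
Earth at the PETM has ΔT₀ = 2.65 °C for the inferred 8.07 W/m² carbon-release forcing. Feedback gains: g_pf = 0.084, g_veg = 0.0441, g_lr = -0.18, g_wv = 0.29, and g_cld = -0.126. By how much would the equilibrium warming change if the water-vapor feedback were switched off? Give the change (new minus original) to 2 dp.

-0.73 °C

Original: g = 0.1121, ΔT = 2.65/(1−0.1121) = 2.9846 °C.
Without water-vapor: g' = -0.1779, ΔT' = 2.65/(1+0.1779) = 2.2498 °C.
Change = 2.2498 − 2.9846 = -0.73 °C.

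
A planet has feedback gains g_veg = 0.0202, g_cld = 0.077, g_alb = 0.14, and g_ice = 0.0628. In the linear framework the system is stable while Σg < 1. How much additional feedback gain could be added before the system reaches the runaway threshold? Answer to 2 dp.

0.70

Current total gain = 0.0202 + 0.077 + 0.14 + 0.0628 = 0.3.
Margin to runaway = 1 − 0.3 = 0.70.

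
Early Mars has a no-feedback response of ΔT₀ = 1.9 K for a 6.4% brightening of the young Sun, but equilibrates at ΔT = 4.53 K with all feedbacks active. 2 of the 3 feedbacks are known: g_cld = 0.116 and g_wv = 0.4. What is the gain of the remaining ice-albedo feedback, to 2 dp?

Amplification A = ΔT/ΔT₀ = 4.53/1.9 = 2.384.
Total gain g = 1 − 1/A = 1 − 1/2.384 = 0.5805.
Known gains sum to 0.116 + 0.4 = 0.516.
g_ice = 0.5805 − 0.516 = 0.06.

0.06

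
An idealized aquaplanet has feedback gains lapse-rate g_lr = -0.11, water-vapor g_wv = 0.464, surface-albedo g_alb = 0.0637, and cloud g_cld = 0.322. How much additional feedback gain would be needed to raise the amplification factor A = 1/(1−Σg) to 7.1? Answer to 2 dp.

Current total gain = 0.7397.
Target gain for A = 7.1: g* = 1 − 1/7.1 = 0.8592.
Additional gain needed = 0.8592 − 0.7397 = 0.12.

0.12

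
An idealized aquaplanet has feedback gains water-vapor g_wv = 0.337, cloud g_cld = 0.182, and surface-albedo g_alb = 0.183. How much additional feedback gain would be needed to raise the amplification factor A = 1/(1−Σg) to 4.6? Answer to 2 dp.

0.08

Current total gain = 0.702.
Target gain for A = 4.6: g* = 1 − 1/4.6 = 0.7826.
Additional gain needed = 0.7826 − 0.702 = 0.08.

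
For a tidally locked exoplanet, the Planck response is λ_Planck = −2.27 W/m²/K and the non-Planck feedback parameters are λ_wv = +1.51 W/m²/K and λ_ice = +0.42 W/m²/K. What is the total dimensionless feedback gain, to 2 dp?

0.85

Convert to gains: g_wv = 1.51/2.27 = 0.6652; g_ice = 0.42/2.27 = 0.185.
Total gain g = 0.8502.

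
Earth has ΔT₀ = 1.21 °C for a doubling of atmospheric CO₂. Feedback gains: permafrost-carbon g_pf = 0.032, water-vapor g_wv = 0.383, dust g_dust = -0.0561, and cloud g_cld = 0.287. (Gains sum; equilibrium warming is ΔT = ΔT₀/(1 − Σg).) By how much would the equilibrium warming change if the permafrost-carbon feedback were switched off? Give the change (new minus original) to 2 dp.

Original: g = 0.6459, ΔT = 1.21/(1−0.6459) = 3.4171 °C.
Without permafrost-carbon: g' = 0.6139, ΔT' = 1.21/(1−0.6139) = 3.1339 °C.
Change = 3.1339 − 3.4171 = -0.28 °C.

-0.28 °C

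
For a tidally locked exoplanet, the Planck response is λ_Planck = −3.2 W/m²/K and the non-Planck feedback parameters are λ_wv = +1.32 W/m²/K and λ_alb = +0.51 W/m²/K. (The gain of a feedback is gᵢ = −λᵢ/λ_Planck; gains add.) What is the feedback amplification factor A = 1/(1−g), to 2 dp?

2.34

Convert to gains: g_wv = 1.32/3.2 = 0.4125; g_alb = 0.51/3.2 = 0.1594.
Total gain g = 0.5719.
A = 1/(1 − 0.5719) = 2.34.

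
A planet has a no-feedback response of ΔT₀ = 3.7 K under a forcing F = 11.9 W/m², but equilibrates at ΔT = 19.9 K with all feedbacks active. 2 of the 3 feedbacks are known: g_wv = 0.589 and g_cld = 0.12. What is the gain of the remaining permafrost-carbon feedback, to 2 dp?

Amplification A = ΔT/ΔT₀ = 19.9/3.7 = 5.378.
Total gain g = 1 − 1/A = 1 − 1/5.378 = 0.8141.
Known gains sum to 0.589 + 0.12 = 0.709.
g_pf = 0.8141 − 0.709 = 0.11.

0.11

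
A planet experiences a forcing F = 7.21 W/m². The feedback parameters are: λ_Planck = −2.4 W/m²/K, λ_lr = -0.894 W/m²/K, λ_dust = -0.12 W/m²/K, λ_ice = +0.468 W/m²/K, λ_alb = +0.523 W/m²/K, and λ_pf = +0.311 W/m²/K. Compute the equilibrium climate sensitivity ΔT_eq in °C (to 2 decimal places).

Net feedback parameter λ = (−2.4) + (-0.894) + (-0.12) + (+0.468) + (+0.523) + (+0.311) = -2.112 W/m²/K.
ΔT = −F/λ = −7.21/(-2.112) = 3.41 °C.

3.41 °C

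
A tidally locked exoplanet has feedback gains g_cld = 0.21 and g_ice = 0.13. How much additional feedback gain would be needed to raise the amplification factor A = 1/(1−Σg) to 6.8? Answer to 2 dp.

0.51

Current total gain = 0.34.
Target gain for A = 6.8: g* = 1 − 1/6.8 = 0.8529.
Additional gain needed = 0.8529 − 0.34 = 0.51.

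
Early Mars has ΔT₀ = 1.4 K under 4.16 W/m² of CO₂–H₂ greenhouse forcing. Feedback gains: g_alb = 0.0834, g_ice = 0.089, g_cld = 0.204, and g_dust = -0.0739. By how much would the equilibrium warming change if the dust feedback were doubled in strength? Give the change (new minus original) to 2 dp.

Original: g = 0.3025, ΔT = 1.4/(1−0.3025) = 2.0072 K.
With doubled dust: g' = 0.2286, ΔT' = 1.4/(1−0.2286) = 1.8149 K.
Change = 1.8149 − 2.0072 = -0.19 K.

-0.19 K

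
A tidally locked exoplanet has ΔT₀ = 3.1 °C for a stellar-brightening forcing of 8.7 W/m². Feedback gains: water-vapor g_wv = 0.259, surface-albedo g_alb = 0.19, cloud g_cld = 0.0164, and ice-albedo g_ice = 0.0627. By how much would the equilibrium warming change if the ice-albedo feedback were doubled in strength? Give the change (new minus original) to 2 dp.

Original: g = 0.5281, ΔT = 3.1/(1−0.5281) = 6.5692 °C.
With doubled ice-albedo: g' = 0.5908, ΔT' = 3.1/(1−0.5908) = 7.5758 °C.
Change = 7.5758 − 6.5692 = 1.01 °C.

1.01 °C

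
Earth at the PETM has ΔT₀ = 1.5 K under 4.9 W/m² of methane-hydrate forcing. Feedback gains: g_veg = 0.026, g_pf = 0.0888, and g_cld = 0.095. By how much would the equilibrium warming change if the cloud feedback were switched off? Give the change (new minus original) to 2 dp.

-0.20 K

Original: g = 0.2098, ΔT = 1.5/(1−0.2098) = 1.8983 K.
Without cloud: g' = 0.1148, ΔT' = 1.5/(1−0.1148) = 1.6945 K.
Change = 1.6945 − 1.8983 = -0.20 K.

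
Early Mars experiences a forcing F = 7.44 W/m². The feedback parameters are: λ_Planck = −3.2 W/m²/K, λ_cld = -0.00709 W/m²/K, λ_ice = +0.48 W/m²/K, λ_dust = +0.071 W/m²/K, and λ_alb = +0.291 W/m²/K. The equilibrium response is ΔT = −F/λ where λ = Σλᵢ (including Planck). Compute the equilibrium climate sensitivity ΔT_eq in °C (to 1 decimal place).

3.1 °C

Net feedback parameter λ = (−3.2) + (-0.00709) + (+0.48) + (+0.071) + (+0.291) = -2.36509 W/m²/K.
ΔT = −F/λ = −7.44/(-2.36509) = 3.1 °C.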